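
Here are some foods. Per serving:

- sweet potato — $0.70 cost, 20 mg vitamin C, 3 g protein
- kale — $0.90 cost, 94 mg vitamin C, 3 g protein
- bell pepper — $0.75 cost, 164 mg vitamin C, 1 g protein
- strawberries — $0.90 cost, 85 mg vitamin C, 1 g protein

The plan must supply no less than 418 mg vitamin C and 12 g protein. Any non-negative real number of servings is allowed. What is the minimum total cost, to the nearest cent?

$3.74

sweet potato only: max(418/20, 12/3) = 20.9 servings → $14.63.
kale only: max(418/94, 12/3) = 4.447 servings → $4.00.
bell pepper only: max(418/164, 12/1) = 12 servings → $9.00.
strawberries only: max(418/85, 12/1) = 12 servings → $10.80.
sweet potato + kale: the both-tight solution has a negative serving — not a feasible corner.
sweet potato + bell pepper with both tight: 3.284 servings and 2.148 servings → $3.91.
sweet potato + strawberries with both tight: 2.562 servings and 4.315 servings → $5.68.
kale + bell pepper with both tight: 3.894 servings and 0.3166 servings → $3.74.
kale + strawberries with both tight: 3.739 servings and 0.7826 servings → $4.07.
bell pepper + strawberries: the both-tight solution has a negative serving — not a feasible corner.
The minimum over all feasible corners is $3.74.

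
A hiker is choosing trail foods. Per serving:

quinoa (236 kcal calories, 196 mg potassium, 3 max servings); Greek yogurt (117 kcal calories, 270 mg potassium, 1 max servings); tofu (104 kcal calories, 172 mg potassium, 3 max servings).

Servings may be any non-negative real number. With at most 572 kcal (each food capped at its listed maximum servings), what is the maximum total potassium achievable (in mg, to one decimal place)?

904.8 mg

Potassium per kcal: Greek yogurt 2.308, tofu 1.654, quinoa 0.8305.
Take 1 serving of Greek yogurt: uses 117 kcal, +270.0 mg potassium (running total 270.0 mg).
Take 3 servings of tofu: uses 312 kcal, +516.0 mg potassium (running total 786.0 mg).
Take 0.6059 servings of quinoa: uses 143 kcal, +118.8 mg potassium (running total 904.8 mg).
Greedy by best ratio exhausts the calories allowance optimally: 904.8 mg.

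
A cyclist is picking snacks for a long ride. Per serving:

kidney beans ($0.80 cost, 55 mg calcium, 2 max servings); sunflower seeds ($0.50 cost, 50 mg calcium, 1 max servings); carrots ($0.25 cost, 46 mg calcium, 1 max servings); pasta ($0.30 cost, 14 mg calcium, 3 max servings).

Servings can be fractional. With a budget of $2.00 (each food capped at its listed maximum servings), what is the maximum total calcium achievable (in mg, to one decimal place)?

Calcium per dollar: carrots 184, sunflower seeds 100, kidney beans 68.75, pasta 46.67.
Take 1 serving of carrots: spends $0.25, +46.0 mg calcium (running total 46.0 mg).
Take 1 serving of sunflower seeds: spends $0.50, +50.0 mg calcium (running total 96.0 mg).
Take 1.562 servings of kidney beans: spends $1.25, +85.9 mg calcium (running total 181.9 mg).
Greedy by best ratio exhausts the cost allowance optimally: 181.9 mg.

181.9 mg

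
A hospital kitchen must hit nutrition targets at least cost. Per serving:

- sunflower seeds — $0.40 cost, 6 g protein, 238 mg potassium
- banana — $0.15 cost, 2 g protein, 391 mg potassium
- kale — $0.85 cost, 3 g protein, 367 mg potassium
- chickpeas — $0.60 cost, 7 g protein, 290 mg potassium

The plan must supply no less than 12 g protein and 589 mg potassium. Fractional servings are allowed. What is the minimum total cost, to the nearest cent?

Minimising a linear cost over {protein ≥ 12, potassium ≥ 589, servings ≥ 0} — the optimum is at a vertex, using one or two foods.
sunflower seeds only: max(12/6, 589/238) = 2.475 servings → $0.99.
banana only: max(12/2, 589/391) = 6 servings → $0.90.
kale only: max(12/3, 589/367) = 4 servings → $3.40.
chickpeas only: max(12/7, 589/290) = 2.031 servings → $1.22.
sunflower seeds + banana with both tight: 1.879 servings and 0.3626 servings → $0.81.
sunflower seeds + kale with both tight: 1.772 servings and 0.4556 servings → $1.10.
sunflower seeds + chickpeas with both targets exact would need a negative amount; discard.
banana + kale with both targets exact would need a negative amount; discard.
banana + chickpeas with both tight: 0.2981 servings and 1.629 servings → $1.02.
kale + chickpeas with both tight: 0.3785 servings and 1.552 servings → $1.25.
So the least-cost plan costs $0.81.

$0.81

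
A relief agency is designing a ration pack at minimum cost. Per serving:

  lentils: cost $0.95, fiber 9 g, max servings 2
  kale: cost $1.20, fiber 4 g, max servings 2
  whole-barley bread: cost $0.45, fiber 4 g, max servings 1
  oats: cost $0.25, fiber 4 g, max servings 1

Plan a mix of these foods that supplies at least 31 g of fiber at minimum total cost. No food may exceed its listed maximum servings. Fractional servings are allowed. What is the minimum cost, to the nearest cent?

$4.10

Cost per g of fiber: oats $0.0625, lentils $0.1056, whole-barley bread $0.1125, kale $0.3000.
Take 1 serving of oats: +4.0 g fiber for $0.25 (total $0.25, still need 27.0 g).
Take 2 servings of lentils: +18.0 g fiber for $1.90 (total $2.15, still need 9.0 g).
Take 1 serving of whole-barley bread: +4.0 g fiber for $0.45 (total $2.60, still need 5.0 g).
Take 1.25 servings of kale: +5.0 g fiber for $1.50 (total $4.10, still need 0.0 g).
Greedy by cheapest-per-g is optimal for a single linear constraint, so the minimum cost is $4.10.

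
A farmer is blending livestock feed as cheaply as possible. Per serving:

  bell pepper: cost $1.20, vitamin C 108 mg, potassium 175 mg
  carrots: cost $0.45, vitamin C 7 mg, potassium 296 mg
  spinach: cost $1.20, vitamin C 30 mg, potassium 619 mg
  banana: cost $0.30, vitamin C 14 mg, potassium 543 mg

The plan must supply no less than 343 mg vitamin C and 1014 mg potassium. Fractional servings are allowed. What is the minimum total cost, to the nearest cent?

$3.94

With two linear requirements the optimum uses one or two foods; enumerate the corners.
bell pepper only: max(343/108, 1014/175) = 5.794 servings → $6.95.
carrots only: max(343/7, 1014/296) = 49 servings → $22.05.
spinach only: max(343/30, 1014/619) = 11.43 servings → $13.72.
banana only: max(343/14, 1014/543) = 24.5 servings → $7.35.
bell pepper + carrots with both tight: 3.072 servings and 1.61 servings → $4.41.
bell pepper + spinach with both tight: 2.953 servings and 0.8033 servings → $4.51.
bell pepper + banana with both tight: 3.062 servings and 0.8806 servings → $3.94.
carrots + spinach with both targets exact would need a negative amount; discard.
carrots + banana: intersection lies outside the first quadrant.
spinach + banana: intersection lies outside the first quadrant.
Cheapest feasible corner: $3.94.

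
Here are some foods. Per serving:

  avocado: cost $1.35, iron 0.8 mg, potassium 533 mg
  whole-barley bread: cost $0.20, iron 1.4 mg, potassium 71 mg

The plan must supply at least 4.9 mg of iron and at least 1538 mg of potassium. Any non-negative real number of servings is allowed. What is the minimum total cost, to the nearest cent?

At the optimum either one food covers both requirements or two foods hit both targets exactly; no other combination can be cheaper.
avocado only: max(4.9/0.8, 1538/533) = 6.125 servings → $8.27.
whole-barley bread only: max(4.9/1.4, 1538/71) = 21.66 servings → $4.33.
avocado + whole-barley bread with both tight: 2.619 servings and 2.004 servings → $3.94.
So the least-cost plan costs $3.94.

$3.94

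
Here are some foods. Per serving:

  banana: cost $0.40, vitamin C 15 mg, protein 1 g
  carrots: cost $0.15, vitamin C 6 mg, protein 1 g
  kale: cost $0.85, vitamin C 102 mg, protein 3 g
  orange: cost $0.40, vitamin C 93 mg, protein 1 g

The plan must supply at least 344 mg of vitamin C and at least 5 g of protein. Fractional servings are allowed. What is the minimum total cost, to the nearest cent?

For a min-cost LP with two ≥-constraints, a basic feasible solution has at most two positive variables.
banana only: max(344/15, 5/1) = 22.93 servings → $9.17.
carrots only: max(344/6, 5/1) = 57.33 servings → $8.60.
kale only: max(344/102, 5/3) = 3.373 servings → $2.87.
orange only: max(344/93, 5/1) = 5 servings → $2.00.
banana + carrots with both targets exact would need a negative amount; discard.
banana + kale with both targets exact would need a negative amount; discard.
banana + orange with both tight: 1.551 servings and 3.449 servings → $2.00.
carrots + kale: intersection lies outside the first quadrant.
carrots + orange with both tight: 1.391 servings and 3.609 servings → $1.65.
kale + orange with both tight: 0.6836 servings and 2.949 servings → $1.76.
The minimum over all feasible corners is $1.65.

$1.65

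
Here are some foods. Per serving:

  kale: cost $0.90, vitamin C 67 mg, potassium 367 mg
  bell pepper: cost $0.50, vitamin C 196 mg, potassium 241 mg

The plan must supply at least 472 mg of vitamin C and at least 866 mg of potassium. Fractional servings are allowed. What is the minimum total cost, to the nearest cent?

For a min-cost LP with two ≥-constraints, a basic feasible solution has at most two positive variables.
kale only: max(472/67, 866/367) = 7.045 servings → $6.34.
bell pepper only: max(472/196, 866/241) = 3.593 servings → $1.80.
kale + bell pepper with both tight: 1.004 servings and 2.065 servings → $1.94.
So the least-cost plan costs $1.80.

$1.80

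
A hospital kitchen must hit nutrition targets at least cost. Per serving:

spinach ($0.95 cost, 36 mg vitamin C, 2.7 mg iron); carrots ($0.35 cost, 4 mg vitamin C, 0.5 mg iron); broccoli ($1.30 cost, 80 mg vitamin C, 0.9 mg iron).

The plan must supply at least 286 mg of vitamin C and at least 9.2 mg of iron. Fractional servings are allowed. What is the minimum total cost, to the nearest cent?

For a min-cost LP with two ≥-constraints, a basic feasible solution has at most two positive variables.
spinach only: max(286/36, 9.2/2.7) = 7.944 servings → $7.55.
carrots only: max(286/4, 9.2/0.5) = 71.5 servings → $25.02.
broccoli only: max(286/80, 9.2/0.9) = 10.22 servings → $13.29.
spinach + carrots: intersection lies outside the first quadrant.
spinach + broccoli with both tight: 2.607 servings and 2.402 servings → $5.60.
carrots + broccoli with both tight: 13.15 servings and 2.918 servings → $8.39.
So the least-cost plan costs $5.60.

$5.60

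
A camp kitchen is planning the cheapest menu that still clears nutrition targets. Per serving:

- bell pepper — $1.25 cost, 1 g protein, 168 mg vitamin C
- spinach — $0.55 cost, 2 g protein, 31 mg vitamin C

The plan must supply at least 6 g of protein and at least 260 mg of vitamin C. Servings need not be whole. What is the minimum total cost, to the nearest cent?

$2.72

An LP optimum is at a vertex; with two nutrient constraints at most two foods are used. Check each candidate.
bell pepper only: max(6/1, 260/168) = 6 servings → $7.50.
spinach only: max(6/2, 260/31) = 8.387 servings → $4.61.
bell pepper + spinach with both tight: 1.095 servings and 2.452 servings → $2.72.
The minimum over all feasible corners is $2.72.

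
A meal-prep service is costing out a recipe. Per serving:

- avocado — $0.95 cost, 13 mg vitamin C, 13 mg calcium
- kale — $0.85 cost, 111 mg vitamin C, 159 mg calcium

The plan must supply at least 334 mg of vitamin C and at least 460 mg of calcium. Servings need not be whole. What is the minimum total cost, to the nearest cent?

$2.56

avocado only: max(334/13, 460/13) = 35.38 servings → $33.62.
kale only: max(334/111, 460/159) = 3.009 servings → $2.56.
avocado + kale with both tight: 3.279 servings and 2.625 servings → $5.35.
The minimum over all feasible corners is $2.56.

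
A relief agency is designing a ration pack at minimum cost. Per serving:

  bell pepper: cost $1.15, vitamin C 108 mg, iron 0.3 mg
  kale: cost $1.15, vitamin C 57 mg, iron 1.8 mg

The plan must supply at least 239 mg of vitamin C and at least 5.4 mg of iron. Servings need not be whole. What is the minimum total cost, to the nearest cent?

$4.11

bell pepper only: max(239/108, 5.4/0.3) = 18 servings → $20.70.
kale only: max(239/57, 5.4/1.8) = 4.193 servings → $4.82.
bell pepper + kale with both tight: 0.6904 servings and 2.885 servings → $4.11.
Cheapest feasible corner: $4.11.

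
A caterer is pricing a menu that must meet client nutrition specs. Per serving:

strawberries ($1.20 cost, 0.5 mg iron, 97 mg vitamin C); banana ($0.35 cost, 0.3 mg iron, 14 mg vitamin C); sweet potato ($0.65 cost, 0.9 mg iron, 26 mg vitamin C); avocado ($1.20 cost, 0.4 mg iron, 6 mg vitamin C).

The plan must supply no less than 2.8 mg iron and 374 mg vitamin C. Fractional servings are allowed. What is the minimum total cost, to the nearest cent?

$5.00

Two binding constraints pin down two serving amounts, so the optimal mix uses at most two foods. The candidates are each food alone (scaled to the tighter of iron/vitamin C) and each pair with both constraints tight.
strawberries only: max(2.8/0.5, 374/97) = 5.6 servings → $6.72.
banana only: max(2.8/0.3, 374/14) = 26.71 servings → $9.35.
sweet potato only: max(2.8/0.9, 374/26) = 14.38 servings → $9.35.
avocado only: max(2.8/0.4, 374/6) = 62.33 servings → $74.80.
strawberries + banana with both tight: 3.303 servings and 3.828 servings → $5.30.
strawberries + sweet potato with both tight: 3.55 servings and 1.139 servings → $5.00.
strawberries + avocado with both tight: 3.709 servings and 2.363 servings → $7.29.
banana + sweet potato: the both-tight solution has a negative serving — not a feasible corner.
banana + avocado: the both-tight solution has a negative serving — not a feasible corner.
sweet potato + avocado: intersection lies outside the first quadrant.
The minimum over all feasible corners is $5.00.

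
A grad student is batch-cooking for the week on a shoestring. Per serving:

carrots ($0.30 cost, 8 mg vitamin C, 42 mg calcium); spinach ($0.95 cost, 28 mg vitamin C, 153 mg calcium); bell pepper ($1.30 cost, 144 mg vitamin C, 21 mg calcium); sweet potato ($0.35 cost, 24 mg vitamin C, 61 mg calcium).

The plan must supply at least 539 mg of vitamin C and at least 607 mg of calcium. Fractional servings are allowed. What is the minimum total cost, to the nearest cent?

At the optimum either one food covers both requirements or two foods hit both targets exactly; no other combination can be cheaper.
carrots only: max(539/8, 607/42) = 67.38 servings → $20.21.
spinach only: max(539/28, 607/153) = 19.25 servings → $18.29.
bell pepper only: max(539/144, 607/21) = 28.9 servings → $37.58.
sweet potato only: max(539/24, 607/61) = 22.46 servings → $7.86.
carrots + spinach with both targets exact would need a negative amount; discard.
carrots + bell pepper with both tight: 12.94 servings and 3.024 servings → $7.81.
carrots + sweet potato: intersection lies outside the first quadrant.
spinach + bell pepper with both tight: 3.548 servings and 3.053 servings → $7.34.
spinach + sweet potato with both targets exact would need a negative amount; discard.
bell pepper + sweet potato with both tight: 2.211 servings and 9.189 servings → $6.09.
So the least-cost plan costs $6.09.

$6.09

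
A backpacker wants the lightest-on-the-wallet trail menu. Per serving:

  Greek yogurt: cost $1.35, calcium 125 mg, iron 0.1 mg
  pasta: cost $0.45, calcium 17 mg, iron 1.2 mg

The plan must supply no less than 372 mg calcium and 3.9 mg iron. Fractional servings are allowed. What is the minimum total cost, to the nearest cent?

Greek yogurt only: max(372/125, 3.9/0.1) = 39 servings → $52.65.
pasta only: max(372/17, 3.9/1.2) = 21.88 servings → $9.85.
Greek yogurt + pasta with both tight: 2.563 servings and 3.036 servings → $4.83.
Cheapest feasible corner: $4.83.

$4.83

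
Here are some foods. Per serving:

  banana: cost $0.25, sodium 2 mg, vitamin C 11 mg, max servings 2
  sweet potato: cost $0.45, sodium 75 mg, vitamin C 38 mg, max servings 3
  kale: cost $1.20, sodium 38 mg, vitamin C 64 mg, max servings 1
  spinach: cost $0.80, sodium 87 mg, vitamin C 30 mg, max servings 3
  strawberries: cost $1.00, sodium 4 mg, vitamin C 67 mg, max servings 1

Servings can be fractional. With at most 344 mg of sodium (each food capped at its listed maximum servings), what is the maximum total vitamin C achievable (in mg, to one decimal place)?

Vitamin C per mg sodium: strawberries 16.75, banana 5.5, kale 1.684, sweet potato 0.5067, spinach 0.3448.
Take 1 serving of strawberries: uses 4 mg sodium, +67.0 mg vitamin C (running total 67.0 mg).
Take 2 servings of banana: uses 4 mg sodium, +22.0 mg vitamin C (running total 89.0 mg).
Take 1 serving of kale: uses 38 mg sodium, +64.0 mg vitamin C (running total 153.0 mg).
Take 3 servings of sweet potato: uses 225 mg sodium, +114.0 mg vitamin C (running total 267.0 mg).
Take 0.8391 servings of spinach: uses 73 mg sodium, +25.2 mg vitamin C (running total 292.2 mg).
Filling greedily by vitamin C-per-mg sodium is optimal for one linear limit, giving 292.2 mg.

292.2 mg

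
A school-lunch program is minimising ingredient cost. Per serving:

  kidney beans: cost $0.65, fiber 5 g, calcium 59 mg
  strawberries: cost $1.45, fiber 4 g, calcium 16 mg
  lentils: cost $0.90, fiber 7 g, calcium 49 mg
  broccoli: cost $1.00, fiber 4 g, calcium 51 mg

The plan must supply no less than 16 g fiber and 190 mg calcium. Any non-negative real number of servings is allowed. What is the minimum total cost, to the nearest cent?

Minimising a linear cost over {fiber ≥ 16, calcium ≥ 190, servings ≥ 0} — the optimum is at a vertex, using one or two foods.
kidney beans only: max(16/5, 190/59) = 3.22 servings → $2.09.
strawberries only: max(16/4, 190/16) = 11.88 servings → $17.22.
lentils only: max(16/7, 190/49) = 3.878 servings → $3.49.
broccoli only: max(16/4, 190/51) = 4 servings → $4.00.
kidney beans + strawberries: intersection lies outside the first quadrant.
kidney beans + lentils with both targets exact would need a negative amount; discard.
kidney beans + broccoli with both tight: 2.947 servings and 0.3158 servings → $2.23.
strawberries + lentils: the both-tight solution has a negative serving — not a feasible corner.
strawberries + broccoli with both tight: 0.4 servings and 3.6 servings → $4.18.
lentils + broccoli with both tight: 0.3478 servings and 3.391 servings → $3.70.
So the least-cost plan costs $2.09.

$2.09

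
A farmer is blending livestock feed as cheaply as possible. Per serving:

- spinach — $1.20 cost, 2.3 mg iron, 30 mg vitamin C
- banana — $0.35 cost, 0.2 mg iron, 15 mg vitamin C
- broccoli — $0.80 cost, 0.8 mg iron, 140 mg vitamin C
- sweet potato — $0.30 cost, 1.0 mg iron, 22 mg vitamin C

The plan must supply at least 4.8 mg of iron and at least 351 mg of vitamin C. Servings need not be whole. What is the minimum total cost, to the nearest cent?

$2.56

Minimising a linear cost over {iron ≥ 4.8, vitamin C ≥ 351, servings ≥ 0} — the optimum is at a vertex, using one or two foods.
spinach only: max(4.8/2.3, 351/30) = 11.7 servings → $14.04.
banana only: max(4.8/0.2, 351/15) = 24 servings → $8.40.
broccoli only: max(4.8/0.8, 351/140) = 6 servings → $4.80.
sweet potato only: max(4.8/1.0, 351/22) = 15.95 servings → $4.79.
spinach + banana with both tight: 0.06316 servings and 23.27 servings → $8.22.
spinach + broccoli with both tight: 1.313 servings and 2.226 servings → $3.36.
spinach + sweet potato: intersection lies outside the first quadrant.
banana + broccoli: intersection lies outside the first quadrant.
banana + sweet potato with both tight: 23.15 servings and 0.1698 servings → $8.15.
broccoli + sweet potato with both tight: 2.005 servings and 3.196 servings → $2.56.
The minimum over all feasible corners is $2.56.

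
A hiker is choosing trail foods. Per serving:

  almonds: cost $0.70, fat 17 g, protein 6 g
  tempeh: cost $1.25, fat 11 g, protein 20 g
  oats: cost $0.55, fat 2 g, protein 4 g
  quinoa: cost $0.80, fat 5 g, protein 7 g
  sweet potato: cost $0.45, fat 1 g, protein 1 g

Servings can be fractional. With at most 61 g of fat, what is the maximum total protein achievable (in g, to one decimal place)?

122.0 g

Protein per g fat: oats 2, tempeh 1.818, quinoa 1.4, sweet potato 1, almonds 0.3529.
With no serving limits, spend the whole fat allowance on oats: 61 g / 2 g × 4 g = 122.0 g.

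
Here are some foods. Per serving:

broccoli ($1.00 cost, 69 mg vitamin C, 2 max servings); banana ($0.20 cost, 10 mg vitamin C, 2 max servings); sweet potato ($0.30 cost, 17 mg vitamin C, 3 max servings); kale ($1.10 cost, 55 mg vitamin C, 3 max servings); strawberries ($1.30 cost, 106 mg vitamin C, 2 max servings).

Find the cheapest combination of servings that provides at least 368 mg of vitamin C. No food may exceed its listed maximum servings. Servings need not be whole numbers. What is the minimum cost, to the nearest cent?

Cost per mg of vitamin C: strawberries $0.0123, broccoli $0.0145, sweet potato $0.0176, banana $0.0200, kale $0.0200.
Take 2 servings of strawberries: +212.0 mg vitamin C for $2.60 (total $2.60, still need 156.0 mg).
Take 2 servings of broccoli: +138.0 mg vitamin C for $2.00 (total $4.60, still need 18.0 mg).
Take 1.059 servings of sweet potato: +18.0 mg vitamin C for $0.32 (total $4.92, still need 0.0 mg).
Filling from the cheapest source first is optimal under one linear minimum: $4.92.

$4.92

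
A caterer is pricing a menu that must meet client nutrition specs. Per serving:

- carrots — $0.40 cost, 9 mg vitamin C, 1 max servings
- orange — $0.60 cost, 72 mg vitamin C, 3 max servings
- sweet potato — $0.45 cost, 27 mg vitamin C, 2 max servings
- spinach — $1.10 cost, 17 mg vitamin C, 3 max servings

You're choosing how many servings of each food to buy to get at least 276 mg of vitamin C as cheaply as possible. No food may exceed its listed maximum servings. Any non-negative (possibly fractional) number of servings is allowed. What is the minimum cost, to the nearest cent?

Cost per mg of vitamin C: orange $0.0083, sweet potato $0.0167, carrots $0.0444, spinach $0.0647.
Take 3 servings of orange: +216.0 mg vitamin C for $1.80 (total $1.80, still need 60.0 mg).
Take 2 servings of sweet potato: +54.0 mg vitamin C for $0.90 (total $2.70, still need 6.0 mg).
Take 0.6667 servings of carrots: +6.0 mg vitamin C for $0.27 (total $2.97, still need 0.0 mg).
Greedy by cheapest-per-mg is optimal for a single linear constraint, so the minimum cost is $2.97.

$2.97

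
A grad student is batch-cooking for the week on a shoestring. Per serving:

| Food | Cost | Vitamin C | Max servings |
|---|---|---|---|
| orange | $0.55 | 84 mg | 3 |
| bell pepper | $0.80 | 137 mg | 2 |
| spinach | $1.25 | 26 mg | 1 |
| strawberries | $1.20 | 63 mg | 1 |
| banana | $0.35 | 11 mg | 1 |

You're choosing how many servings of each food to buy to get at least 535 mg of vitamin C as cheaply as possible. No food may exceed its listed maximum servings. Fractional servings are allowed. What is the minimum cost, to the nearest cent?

$3.42

Cost per mg of vitamin C: bell pepper $0.0058, orange $0.0065, strawberries $0.0190, banana $0.0318, spinach $0.0481.
Take 2 servings of bell pepper: +274.0 mg vitamin C for $1.60 (total $1.60, still need 261.0 mg).
Take 3 servings of orange: +252.0 mg vitamin C for $1.65 (total $3.25, still need 9.0 mg).
Take 0.1429 servings of strawberries: +9.0 mg vitamin C for $0.17 (total $3.42, still need 0.0 mg).
Greedy by cheapest-per-mg is optimal for a single linear constraint, so the minimum cost is $3.42.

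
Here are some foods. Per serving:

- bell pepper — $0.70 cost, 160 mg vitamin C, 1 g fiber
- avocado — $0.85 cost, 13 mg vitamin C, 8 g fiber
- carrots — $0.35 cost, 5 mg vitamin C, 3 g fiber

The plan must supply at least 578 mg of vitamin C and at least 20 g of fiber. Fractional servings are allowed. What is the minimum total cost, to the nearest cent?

$4.17

Two binding constraints pin down two serving amounts, so the optimal mix uses at most two foods. The candidates are each food alone (scaled to the tighter of vitamin C/fiber) and each pair with both constraints tight.
bell pepper only: max(578/160, 20/1) = 20 servings → $14.00.
avocado only: max(578/13, 20/8) = 44.46 servings → $37.79.
carrots only: max(578/5, 20/3) = 115.6 servings → $40.46.
bell pepper + avocado with both tight: 3.444 servings and 2.069 servings → $4.17.
bell pepper + carrots with both tight: 3.44 servings and 5.52 servings → $4.34.
avocado + carrots: intersection lies outside the first quadrant.
So the least-cost plan costs $4.17.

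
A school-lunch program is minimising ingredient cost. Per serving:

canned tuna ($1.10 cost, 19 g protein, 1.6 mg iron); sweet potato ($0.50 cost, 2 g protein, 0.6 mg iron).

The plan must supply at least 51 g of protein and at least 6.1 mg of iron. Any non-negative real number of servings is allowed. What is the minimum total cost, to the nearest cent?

canned tuna only: max(51/19, 6.1/1.6) = 3.812 servings → $4.19.
sweet potato only: max(51/2, 6.1/0.6) = 25.5 servings → $12.75.
canned tuna + sweet potato with both tight: 2.244 servings and 4.183 servings → $4.56.
The minimum over all feasible corners is $4.19.

$4.19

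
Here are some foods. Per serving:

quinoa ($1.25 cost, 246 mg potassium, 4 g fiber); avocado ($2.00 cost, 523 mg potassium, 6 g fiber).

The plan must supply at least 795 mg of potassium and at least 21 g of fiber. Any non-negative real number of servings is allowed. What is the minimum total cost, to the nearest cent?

At the optimum either one food covers both requirements or two foods hit both targets exactly; no other combination can be cheaper.
quinoa only: max(795/246, 21/4) = 5.25 servings → $6.56.
avocado only: max(795/523, 21/6) = 3.5 servings → $7.00.
quinoa + avocado: the both-tight solution has a negative serving — not a feasible corner.
The minimum over all feasible corners is $6.56.

$6.56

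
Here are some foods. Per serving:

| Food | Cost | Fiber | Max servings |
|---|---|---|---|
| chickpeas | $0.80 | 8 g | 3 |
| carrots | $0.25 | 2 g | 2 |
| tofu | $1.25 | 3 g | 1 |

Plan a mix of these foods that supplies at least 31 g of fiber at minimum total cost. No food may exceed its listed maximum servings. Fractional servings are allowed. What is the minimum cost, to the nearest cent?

$4.15

Cost per g of fiber: chickpeas $0.1000, carrots $0.1250, tofu $0.4167.
Take 3 servings of chickpeas: +24.0 g fiber for $2.40 (total $2.40, still need 7.0 g).
Take 2 servings of carrots: +4.0 g fiber for $0.50 (total $2.90, still need 3.0 g).
Take 1 serving of tofu: +3.0 g fiber for $1.25 (total $4.15, still need 0.0 g).
Greedy by cheapest-per-g is optimal for a single linear constraint, so the minimum cost is $4.15.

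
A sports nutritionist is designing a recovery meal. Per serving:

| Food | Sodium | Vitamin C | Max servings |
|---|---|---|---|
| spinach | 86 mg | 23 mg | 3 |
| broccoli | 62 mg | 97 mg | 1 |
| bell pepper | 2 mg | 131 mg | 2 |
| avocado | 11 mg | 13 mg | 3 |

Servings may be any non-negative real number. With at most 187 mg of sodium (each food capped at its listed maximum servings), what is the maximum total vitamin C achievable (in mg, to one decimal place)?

421.5 mg

Vitamin C per mg sodium: bell pepper 65.5, broccoli 1.565, avocado 1.182, spinach 0.2674.
Take 2 servings of bell pepper: uses 4 mg sodium, +262.0 mg vitamin C (running total 262.0 mg).
Take 1 serving of broccoli: uses 62 mg sodium, +97.0 mg vitamin C (running total 359.0 mg).
Take 3 servings of avocado: uses 33 mg sodium, +39.0 mg vitamin C (running total 398.0 mg).
Take 1.023 servings of spinach: uses 88 mg sodium, +23.5 mg vitamin C (running total 421.5 mg).
Greedy by best ratio exhausts the sodium allowance optimally: 421.5 mg.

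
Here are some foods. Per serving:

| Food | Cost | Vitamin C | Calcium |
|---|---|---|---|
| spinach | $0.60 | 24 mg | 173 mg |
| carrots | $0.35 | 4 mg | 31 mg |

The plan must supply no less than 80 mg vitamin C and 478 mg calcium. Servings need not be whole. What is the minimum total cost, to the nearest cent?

$2.00

spinach only: max(80/24, 478/173) = 3.333 servings → $2.00.
carrots only: max(80/4, 478/31) = 20 servings → $7.00.
spinach + carrots with both targets exact would need a negative amount; discard.
So the least-cost plan costs $2.00.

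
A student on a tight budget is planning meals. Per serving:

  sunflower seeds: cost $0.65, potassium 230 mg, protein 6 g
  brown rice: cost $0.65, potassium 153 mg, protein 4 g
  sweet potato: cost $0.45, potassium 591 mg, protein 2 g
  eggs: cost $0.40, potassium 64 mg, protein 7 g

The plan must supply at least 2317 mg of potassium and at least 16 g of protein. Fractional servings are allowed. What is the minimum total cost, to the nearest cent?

An LP optimum is at a vertex; with two nutrient constraints at most two foods are used. Check each candidate.
sunflower seeds only: max(2317/230, 16/6) = 10.07 servings → $6.55.
brown rice only: max(2317/153, 16/4) = 15.14 servings → $9.84.
sweet potato only: max(2317/591, 16/2) = 8 servings → $3.60.
eggs only: max(2317/64, 16/7) = 36.2 servings → $14.48.
sunflower seeds + brown rice: intersection lies outside the first quadrant.
sunflower seeds + sweet potato with both tight: 1.563 servings and 3.312 servings → $2.51.
sunflower seeds + eggs: intersection lies outside the first quadrant.
brown rice + sweet potato with both tight: 2.343 servings and 3.314 servings → $3.01.
brown rice + eggs: the both-tight solution has a negative serving — not a feasible corner.
sweet potato + eggs with both tight: 3.79 servings and 1.203 servings → $2.19.
Cheapest feasible corner: $2.19.

$2.19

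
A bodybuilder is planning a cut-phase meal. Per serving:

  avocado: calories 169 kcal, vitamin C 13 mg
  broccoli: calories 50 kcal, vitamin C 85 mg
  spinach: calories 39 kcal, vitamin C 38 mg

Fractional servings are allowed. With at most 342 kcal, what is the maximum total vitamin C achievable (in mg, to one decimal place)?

Vitamin C per kcal: broccoli 1.7, spinach 0.9744, avocado 0.07692.
With no serving limits, spend the whole calories allowance on broccoli: 342 kcal / 50 kcal × 85 mg = 581.4 mg.

581.4 mg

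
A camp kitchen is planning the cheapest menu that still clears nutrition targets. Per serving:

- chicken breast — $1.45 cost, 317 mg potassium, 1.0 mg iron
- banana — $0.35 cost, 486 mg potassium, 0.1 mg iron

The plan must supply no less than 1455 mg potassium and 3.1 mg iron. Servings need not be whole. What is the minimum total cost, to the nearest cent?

An LP optimum is at a vertex; with two nutrient constraints at most two foods are used. Check each candidate.
chicken breast only: max(1455/317, 3.1/1.0) = 4.59 servings → $6.66.
banana only: max(1455/486, 3.1/0.1) = 31 servings → $10.85.
chicken breast + banana with both tight: 2.996 servings and 1.04 servings → $4.71.
The minimum over all feasible corners is $4.71.

$4.71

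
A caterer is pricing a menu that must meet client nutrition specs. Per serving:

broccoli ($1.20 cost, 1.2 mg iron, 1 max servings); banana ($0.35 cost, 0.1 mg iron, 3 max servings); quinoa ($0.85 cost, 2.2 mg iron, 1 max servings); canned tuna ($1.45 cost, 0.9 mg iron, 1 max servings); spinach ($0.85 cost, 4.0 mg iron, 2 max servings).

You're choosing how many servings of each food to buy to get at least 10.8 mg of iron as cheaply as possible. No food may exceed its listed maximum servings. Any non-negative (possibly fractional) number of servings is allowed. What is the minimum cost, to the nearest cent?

Cost per mg of iron: spinach $0.2125, quinoa $0.3864, broccoli $1.0000, canned tuna $1.6111, banana $3.5000.
Take 2 servings of spinach: +8.0 mg iron for $1.70 (total $1.70, still need 2.8 mg).
Take 1 serving of quinoa: +2.2 mg iron for $0.85 (total $2.55, still need 0.6 mg).
Take 0.5 servings of broccoli: +0.6 mg iron for $0.60 (total $3.15, still need 0.0 mg).
Filling from the cheapest source first is optimal under one linear minimum: $3.15.

$3.15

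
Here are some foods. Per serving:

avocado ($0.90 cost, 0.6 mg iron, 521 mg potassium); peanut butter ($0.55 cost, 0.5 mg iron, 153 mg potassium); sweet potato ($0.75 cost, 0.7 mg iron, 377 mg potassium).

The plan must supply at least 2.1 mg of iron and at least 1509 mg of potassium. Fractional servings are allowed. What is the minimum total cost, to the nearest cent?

$2.74

This is a tiny linear program; its minimum lies at a vertex of the feasible set. List the vertices and price them.
avocado only: max(2.1/0.6, 1509/521) = 3.5 servings → $3.15.
peanut butter only: max(2.1/0.5, 1509/153) = 9.863 servings → $5.42.
sweet potato only: max(2.1/0.7, 1509/377) = 4.003 servings → $3.00.
avocado + peanut butter with both tight: 2.568 servings and 1.119 servings → $2.93.
avocado + sweet potato with both tight: 1.91 servings and 1.362 servings → $2.74.
peanut butter + sweet potato: intersection lies outside the first quadrant.
The minimum over all feasible corners is $2.74.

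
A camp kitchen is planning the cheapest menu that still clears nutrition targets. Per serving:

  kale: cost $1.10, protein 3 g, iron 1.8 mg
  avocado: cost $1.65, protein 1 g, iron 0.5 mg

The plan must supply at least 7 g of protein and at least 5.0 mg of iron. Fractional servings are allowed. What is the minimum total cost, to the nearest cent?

$3.06

At the optimum either one food covers both requirements or two foods hit both targets exactly; no other combination can be cheaper.
kale only: max(7/3, 5.0/1.8) = 2.778 servings → $3.06.
avocado only: max(7/1, 5.0/0.5) = 10 servings → $16.50.
kale + avocado: intersection lies outside the first quadrant.
Cheapest feasible corner: $3.06.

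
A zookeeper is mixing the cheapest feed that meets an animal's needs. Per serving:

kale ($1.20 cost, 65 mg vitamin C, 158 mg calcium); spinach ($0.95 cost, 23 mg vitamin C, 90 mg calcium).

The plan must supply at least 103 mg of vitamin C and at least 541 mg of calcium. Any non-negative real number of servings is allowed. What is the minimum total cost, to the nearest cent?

For a min-cost LP with two ≥-constraints, a basic feasible solution has at most two positive variables.
kale only: max(103/65, 541/158) = 3.424 servings → $4.11.
spinach only: max(103/23, 541/90) = 6.011 servings → $5.71.
kale + spinach: the both-tight solution has a negative serving — not a feasible corner.
Cheapest feasible corner: $4.11.

$4.11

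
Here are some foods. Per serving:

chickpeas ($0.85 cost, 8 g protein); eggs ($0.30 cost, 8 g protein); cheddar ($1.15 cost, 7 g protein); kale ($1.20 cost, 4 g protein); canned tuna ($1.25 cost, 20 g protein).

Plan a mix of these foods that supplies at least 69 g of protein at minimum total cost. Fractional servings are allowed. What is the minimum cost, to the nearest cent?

$2.59

Cost per g of protein: eggs $0.0375, canned tuna $0.0625, chickpeas $0.1062, cheddar $0.1643, kale $0.3000.
With no serving limits, use only eggs: 69 g / 8 g = 8.625 servings × $0.30 = $2.59.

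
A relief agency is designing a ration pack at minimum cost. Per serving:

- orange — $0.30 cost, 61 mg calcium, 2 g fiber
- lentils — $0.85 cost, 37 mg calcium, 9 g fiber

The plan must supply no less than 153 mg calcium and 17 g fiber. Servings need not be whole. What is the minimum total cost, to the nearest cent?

$1.78

Check every corner: each single food scaled to meet both minima, and each pair solved so both constraints bind.
orange only: max(153/61, 17/2) = 8.5 servings → $2.55.
lentils only: max(153/37, 17/9) = 4.135 servings → $3.51.
orange + lentils with both tight: 1.575 servings and 1.539 servings → $1.78.
So the least-cost plan costs $1.78.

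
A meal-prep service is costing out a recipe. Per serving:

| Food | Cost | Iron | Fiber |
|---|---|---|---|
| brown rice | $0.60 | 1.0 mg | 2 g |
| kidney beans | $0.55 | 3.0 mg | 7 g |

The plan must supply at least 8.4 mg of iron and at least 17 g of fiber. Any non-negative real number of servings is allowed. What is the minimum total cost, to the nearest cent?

$1.54

Check every corner: each single food scaled to meet both minima, and each pair solved so both constraints bind.
brown rice only: max(8.4/1.0, 17/2) = 8.5 servings → $5.10.
kidney beans only: max(8.4/3.0, 17/7) = 2.8 servings → $1.54.
brown rice + kidney beans with both tight: 7.8 servings and 0.2 servings → $4.79.
Cheapest feasible corner: $1.54.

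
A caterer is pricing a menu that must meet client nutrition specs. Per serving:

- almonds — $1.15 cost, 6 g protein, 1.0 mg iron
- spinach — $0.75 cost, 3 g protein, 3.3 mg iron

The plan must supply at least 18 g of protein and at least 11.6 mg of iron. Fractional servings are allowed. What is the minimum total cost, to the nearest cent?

$3.99

A basic optimal solution has at most two foods positive. Try each food alone and each pair with both targets met exactly.
almonds only: max(18/6, 11.6/1.0) = 11.6 servings → $13.34.
spinach only: max(18/3, 11.6/3.3) = 6 servings → $4.50.
almonds + spinach with both tight: 1.464 servings and 3.071 servings → $3.99.
So the least-cost plan costs $3.99.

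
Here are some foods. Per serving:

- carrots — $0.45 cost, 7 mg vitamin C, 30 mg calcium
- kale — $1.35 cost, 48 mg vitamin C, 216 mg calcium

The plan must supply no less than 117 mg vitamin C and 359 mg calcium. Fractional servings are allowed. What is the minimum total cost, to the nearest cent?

The cheapest plan sits at a corner of the feasible region — with two constraints it uses at most two foods.
carrots only: max(117/7, 359/30) = 16.71 servings → $7.52.
kale only: max(117/48, 359/216) = 2.438 servings → $3.29.
carrots + kale with both targets exact would need a negative amount; discard.
The minimum over all feasible corners is $3.29.

$3.29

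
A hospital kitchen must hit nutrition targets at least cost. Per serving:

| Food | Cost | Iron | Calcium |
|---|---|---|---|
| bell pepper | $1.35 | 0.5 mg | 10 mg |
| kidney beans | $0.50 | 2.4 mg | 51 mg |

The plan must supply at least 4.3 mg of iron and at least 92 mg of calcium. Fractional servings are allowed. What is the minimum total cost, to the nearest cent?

Check every corner: each single food scaled to meet both minima, and each pair solved so both constraints bind.
bell pepper only: max(4.3/0.5, 92/10) = 9.2 servings → $12.42.
kidney beans only: max(4.3/2.4, 92/51) = 1.804 servings → $0.90.
bell pepper + kidney beans: intersection lies outside the first quadrant.
The minimum over all feasible corners is $0.90.

$0.90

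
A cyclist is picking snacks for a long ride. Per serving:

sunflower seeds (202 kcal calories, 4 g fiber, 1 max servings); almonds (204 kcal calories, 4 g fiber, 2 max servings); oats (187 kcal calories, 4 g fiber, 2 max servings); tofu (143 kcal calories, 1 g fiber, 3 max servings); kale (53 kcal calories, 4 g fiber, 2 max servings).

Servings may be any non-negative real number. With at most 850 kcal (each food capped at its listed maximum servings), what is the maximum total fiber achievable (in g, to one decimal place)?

23.3 g

Fiber per kcal: kale 0.07547, oats 0.02139, sunflower seeds 0.0198, almonds 0.01961, tofu 0.006993.
Take 2 servings of kale: uses 106 kcal, +8.0 g fiber (running total 8.0 g).
Take 2 servings of oats: uses 374 kcal, +8.0 g fiber (running total 16.0 g).
Take 1 serving of sunflower seeds: uses 202 kcal, +4.0 g fiber (running total 20.0 g).
Take 0.8235 servings of almonds: uses 168 kcal, +3.3 g fiber (running total 23.3 g).
Filling greedily by fiber-per-kcal is optimal for one linear limit, giving 23.3 g.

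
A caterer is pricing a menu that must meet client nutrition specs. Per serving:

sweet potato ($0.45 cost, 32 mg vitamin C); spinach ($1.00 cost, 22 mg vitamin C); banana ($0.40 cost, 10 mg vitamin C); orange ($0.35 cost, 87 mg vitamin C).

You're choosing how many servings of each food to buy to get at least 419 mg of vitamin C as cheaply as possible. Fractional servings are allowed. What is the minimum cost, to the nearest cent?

Cost per mg of vitamin C: orange $0.0040, sweet potato $0.0141, banana $0.0400, spinach $0.0455.
With no serving limits, use only orange: 419 mg / 87 mg = 4.816 servings × $0.35 = $1.69.

$1.69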